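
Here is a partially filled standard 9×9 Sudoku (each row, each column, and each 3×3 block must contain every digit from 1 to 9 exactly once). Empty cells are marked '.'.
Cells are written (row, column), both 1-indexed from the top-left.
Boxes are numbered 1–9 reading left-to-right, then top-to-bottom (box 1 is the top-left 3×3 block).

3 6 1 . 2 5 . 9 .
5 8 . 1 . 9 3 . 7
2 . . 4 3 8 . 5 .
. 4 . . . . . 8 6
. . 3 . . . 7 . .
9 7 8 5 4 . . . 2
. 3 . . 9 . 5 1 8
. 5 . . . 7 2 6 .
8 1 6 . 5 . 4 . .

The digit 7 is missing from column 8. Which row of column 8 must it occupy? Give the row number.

9

Consider where 7 can go in column 8.
(2,8) is out (row 2 already has a 7).
(5,8) is out (row 5 already has a 7).
(6,8) is out (row 6 already has a 7).
So the only cell in column 8 that can hold 7 is (9,8).
That is row 9.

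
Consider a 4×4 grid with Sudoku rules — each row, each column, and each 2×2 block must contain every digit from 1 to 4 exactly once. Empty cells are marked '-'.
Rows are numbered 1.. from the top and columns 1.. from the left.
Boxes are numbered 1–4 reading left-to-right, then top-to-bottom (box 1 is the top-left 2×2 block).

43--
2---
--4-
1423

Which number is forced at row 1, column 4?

2

Cell row 1, column 4 itself could take any of {1, 2} by direct elimination.
Consider where 2 can go in row 1.
row 1, column 3 is out (column 3 already has a 2).
So the only cell in row 1 that can hold 2 is row 1, column 4.
Therefore row 1, column 4 = 2.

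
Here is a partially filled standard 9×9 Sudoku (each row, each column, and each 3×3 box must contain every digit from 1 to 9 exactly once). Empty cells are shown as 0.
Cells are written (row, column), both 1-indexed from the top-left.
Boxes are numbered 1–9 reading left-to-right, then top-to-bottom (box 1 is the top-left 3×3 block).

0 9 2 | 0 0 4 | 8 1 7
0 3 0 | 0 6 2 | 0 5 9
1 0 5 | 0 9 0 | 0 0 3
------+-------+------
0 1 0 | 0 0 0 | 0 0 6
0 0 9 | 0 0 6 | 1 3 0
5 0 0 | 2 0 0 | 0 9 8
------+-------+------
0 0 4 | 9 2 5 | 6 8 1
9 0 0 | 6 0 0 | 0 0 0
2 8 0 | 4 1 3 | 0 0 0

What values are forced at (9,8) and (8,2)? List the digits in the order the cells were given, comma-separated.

For (9,8):
  Row 9 already contains {1, 2, 3, 4, 8}.
  Column 8 already contains {1, 3, 5, 8, 9}.
  Its 3×3 block (box 9) already contains {1, 6, 8}.
  The only value from 1–9 not eliminated is 7, so (9,8) = 7.
For (8,2):
  Consider where 5 can go in box 7.
  (7,1) is out (row 7 already has a 5).
  (7,2) is out (row 7 already has a 5).
  (8,3) is out (column 3 already has a 5).
  (9,3) is out (column 3 already has a 5).
  So the only cell in box 7 that can hold 5 is (8,2).
  So (8,2) = 5.

7,5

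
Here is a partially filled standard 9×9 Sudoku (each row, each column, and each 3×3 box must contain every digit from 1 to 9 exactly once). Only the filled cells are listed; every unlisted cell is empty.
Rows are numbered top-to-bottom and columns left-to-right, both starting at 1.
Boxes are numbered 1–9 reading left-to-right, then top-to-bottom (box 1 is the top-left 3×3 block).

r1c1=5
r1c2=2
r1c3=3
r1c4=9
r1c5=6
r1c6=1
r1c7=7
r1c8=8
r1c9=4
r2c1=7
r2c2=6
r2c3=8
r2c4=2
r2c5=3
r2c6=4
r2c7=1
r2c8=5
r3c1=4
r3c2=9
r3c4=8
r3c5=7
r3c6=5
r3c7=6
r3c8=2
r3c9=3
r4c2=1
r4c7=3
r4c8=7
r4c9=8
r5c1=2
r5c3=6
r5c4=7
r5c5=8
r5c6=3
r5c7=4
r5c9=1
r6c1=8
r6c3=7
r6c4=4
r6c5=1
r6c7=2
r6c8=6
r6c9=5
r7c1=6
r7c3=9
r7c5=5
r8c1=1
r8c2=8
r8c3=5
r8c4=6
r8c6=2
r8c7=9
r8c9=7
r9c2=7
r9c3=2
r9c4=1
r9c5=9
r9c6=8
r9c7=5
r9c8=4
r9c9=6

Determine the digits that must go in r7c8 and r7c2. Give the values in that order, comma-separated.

1,4

For r7c8:
  Consider where 1 can go in column 8.
  r5c8 is out (row 5 already has a 1).
  r8c8 is out (row 8 already has a 1).
  So the only cell in column 8 that can hold 1 is r7c8.
  So r7c8 = 1.
For r7c2:
  Consider where 4 can go in box 7.
  r9c1 is out (row 9 already has a 4).
  So the only cell in box 7 that can hold 4 is r7c2.
  So r7c2 = 4.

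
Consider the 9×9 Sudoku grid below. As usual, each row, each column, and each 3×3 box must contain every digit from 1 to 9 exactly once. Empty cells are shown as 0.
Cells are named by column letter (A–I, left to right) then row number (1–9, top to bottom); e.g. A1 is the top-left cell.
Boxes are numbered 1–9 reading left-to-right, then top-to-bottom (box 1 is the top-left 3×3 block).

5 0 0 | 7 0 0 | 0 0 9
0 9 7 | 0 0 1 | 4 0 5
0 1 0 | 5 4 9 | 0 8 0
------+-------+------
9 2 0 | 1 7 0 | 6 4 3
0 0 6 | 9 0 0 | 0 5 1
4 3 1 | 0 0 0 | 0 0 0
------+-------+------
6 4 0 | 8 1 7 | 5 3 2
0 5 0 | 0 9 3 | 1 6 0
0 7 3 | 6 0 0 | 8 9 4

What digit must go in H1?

Cell H1 itself could take any of {1, 2} by direct elimination.
Consider where 1 can go in row 1.
B1 is out (column B already has a 1).
C1 is out (column C already has a 1).
E1 is out (column E already has a 1).
F1 is out (column F already has a 1).
G1 is out (column G already has a 1).
So the only cell in row 1 that can hold 1 is H1.
Therefore H1 = 1.

1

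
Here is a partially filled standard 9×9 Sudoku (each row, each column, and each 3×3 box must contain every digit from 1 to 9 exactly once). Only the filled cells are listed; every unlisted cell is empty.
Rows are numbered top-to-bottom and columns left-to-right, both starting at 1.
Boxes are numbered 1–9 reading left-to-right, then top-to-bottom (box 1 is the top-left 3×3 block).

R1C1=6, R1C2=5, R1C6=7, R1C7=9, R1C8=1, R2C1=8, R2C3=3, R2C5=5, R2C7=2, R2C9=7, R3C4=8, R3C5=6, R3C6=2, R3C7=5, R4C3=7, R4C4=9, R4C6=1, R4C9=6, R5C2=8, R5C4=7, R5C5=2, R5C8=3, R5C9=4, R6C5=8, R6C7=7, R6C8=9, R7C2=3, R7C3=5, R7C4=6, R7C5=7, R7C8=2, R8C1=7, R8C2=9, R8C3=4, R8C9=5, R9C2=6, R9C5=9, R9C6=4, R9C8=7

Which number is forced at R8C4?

Cell R8C4 itself could take any of {1, 2, 3} by direct elimination.
Consider where 2 can go in row 8.
R8C5 is out (column 5 already has a 2).
R8C6 is out (column 6 already has a 2).
R8C7 is out (column 7 already has a 2).
R8C8 is out (column 8 already has a 2).
So the only cell in row 8 that can hold 2 is R8C4.
Therefore R8C4 = 2.

2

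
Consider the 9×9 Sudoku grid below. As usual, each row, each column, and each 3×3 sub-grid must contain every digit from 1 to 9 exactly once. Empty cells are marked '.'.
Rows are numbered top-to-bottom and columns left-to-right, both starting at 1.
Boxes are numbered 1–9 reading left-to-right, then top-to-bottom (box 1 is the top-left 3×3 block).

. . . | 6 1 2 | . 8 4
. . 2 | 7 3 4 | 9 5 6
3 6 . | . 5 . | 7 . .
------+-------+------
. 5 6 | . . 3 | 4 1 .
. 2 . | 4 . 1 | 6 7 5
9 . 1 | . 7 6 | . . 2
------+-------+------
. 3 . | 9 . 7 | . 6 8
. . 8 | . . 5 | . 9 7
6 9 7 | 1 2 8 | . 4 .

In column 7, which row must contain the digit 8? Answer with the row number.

Consider where 8 can go in column 7.
R1C7 is out (row 1 already has a 8).
R7C7 is out (row 7 already has a 8).
R8C7 is out (row 8 already has a 8).
R9C7 is out (row 9 already has a 8).
So the only cell in column 7 that can hold 8 is R6C7.
That is row 6.

6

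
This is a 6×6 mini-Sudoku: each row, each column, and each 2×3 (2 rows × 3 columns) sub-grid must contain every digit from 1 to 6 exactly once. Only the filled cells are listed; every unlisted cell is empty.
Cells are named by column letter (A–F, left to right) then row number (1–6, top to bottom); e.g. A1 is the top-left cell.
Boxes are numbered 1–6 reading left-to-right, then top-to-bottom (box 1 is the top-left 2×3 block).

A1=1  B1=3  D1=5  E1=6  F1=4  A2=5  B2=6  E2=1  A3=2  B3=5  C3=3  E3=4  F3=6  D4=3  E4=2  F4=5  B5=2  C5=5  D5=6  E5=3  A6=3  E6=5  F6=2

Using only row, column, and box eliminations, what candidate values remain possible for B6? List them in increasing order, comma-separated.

Row 6 already contains {2, 3, 5}.
Column B already contains {2, 3, 5, 6}.
Its 2×3 block (box 5) already contains {2, 3, 5}.
Removing those from 1–6 leaves {1, 4} as the candidates for B6.

1,4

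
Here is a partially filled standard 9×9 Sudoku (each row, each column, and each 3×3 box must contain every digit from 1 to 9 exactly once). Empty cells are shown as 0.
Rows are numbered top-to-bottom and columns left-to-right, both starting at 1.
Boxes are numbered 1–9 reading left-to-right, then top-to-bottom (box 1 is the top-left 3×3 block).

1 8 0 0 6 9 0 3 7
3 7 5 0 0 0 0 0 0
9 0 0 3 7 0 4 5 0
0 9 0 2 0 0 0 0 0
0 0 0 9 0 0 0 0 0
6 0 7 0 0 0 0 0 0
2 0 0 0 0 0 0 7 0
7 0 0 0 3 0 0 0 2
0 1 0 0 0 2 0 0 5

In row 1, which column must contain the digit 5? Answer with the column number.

4

Consider where 5 can go in row 1.
R1C3 is out (column 3 already has a 5).
R1C7 is out (box 3 already has a 5).
So the only cell in row 1 that can hold 5 is R1C4.
That is column 4.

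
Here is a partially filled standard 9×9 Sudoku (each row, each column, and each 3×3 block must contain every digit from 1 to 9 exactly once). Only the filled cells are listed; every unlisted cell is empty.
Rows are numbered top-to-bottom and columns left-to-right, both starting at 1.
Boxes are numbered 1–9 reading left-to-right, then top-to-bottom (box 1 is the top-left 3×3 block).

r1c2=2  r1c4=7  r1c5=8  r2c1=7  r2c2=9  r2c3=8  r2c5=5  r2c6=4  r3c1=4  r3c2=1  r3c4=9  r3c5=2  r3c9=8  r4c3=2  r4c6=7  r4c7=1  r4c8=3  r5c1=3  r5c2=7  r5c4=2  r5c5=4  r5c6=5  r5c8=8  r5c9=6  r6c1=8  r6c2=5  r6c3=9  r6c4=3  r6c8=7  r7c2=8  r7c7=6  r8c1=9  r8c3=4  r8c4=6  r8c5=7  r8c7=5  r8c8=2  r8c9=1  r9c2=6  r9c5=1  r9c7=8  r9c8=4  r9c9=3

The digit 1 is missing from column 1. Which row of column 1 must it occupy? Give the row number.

7

Consider where 1 can go in column 1.
r1c1 is out (box 1 already has a 1).
r4c1 is out (row 4 already has a 1).
r9c1 is out (row 9 already has a 1).
So the only cell in column 1 that can hold 1 is r7c1.
That is row 7.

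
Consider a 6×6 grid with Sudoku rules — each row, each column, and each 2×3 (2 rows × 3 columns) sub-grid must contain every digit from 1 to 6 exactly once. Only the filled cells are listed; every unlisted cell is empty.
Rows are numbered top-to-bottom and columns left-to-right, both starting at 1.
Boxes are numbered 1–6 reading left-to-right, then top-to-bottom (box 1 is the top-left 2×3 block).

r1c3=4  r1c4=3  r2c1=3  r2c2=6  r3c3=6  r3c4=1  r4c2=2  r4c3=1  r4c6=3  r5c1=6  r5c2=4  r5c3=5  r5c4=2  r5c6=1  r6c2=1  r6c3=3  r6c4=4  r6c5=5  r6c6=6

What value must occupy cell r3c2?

3

Cell r3c2 itself could take any of {3, 5} by direct elimination.
Consider where 3 can go in row 3.
r3c1 is out (column 1 already has a 3).
r3c5 is out (box 4 already has a 3).
r3c6 is out (column 6 already has a 3).
So the only cell in row 3 that can hold 3 is r3c2.
Therefore r3c2 = 3.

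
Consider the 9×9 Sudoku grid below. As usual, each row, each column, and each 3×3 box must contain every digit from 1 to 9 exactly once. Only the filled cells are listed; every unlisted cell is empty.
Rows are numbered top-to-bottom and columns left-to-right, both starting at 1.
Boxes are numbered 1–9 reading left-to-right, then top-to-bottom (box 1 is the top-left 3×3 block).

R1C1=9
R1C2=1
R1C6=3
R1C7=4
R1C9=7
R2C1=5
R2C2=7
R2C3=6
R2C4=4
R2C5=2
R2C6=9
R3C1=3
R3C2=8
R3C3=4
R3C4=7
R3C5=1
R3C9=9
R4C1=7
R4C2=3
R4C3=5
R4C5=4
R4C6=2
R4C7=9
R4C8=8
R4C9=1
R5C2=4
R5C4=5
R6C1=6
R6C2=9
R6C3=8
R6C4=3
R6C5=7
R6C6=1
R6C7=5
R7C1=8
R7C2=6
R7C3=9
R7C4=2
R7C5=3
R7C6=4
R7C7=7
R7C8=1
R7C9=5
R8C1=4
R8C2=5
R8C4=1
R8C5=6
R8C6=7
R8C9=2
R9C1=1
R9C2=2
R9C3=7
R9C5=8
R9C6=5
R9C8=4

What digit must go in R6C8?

2

Row 6 already contains {1, 3, 5, 6, 7, 8, 9}.
Column 8 already contains {1, 4, 8}.
Its 3×3 block (box 6) already contains {1, 5, 8, 9}.
The only value from 1–9 not eliminated is 2, so R6C8 = 2.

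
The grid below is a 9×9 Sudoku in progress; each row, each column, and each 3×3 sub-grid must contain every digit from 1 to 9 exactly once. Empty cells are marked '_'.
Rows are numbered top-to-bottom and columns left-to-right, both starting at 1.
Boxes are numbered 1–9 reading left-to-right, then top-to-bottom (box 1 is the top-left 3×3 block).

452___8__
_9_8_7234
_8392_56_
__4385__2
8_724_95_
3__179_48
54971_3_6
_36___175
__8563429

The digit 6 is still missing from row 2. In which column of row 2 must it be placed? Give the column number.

Consider where 6 can go in row 2.
R2C3 is out (column 3 already has a 6).
R2C5 is out (column 5 already has a 6).
So the only cell in row 2 that can hold 6 is R2C1.
That is column 1.

1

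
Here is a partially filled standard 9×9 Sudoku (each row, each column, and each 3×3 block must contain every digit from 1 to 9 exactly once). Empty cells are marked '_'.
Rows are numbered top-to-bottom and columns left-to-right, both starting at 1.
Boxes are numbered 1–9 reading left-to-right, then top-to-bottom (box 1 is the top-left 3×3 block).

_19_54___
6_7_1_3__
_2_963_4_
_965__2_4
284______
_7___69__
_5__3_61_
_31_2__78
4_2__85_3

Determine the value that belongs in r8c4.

Cell r8c4 itself could take any of {4, 6} by direct elimination.
Consider where 6 can go in row 8.
r8c1 is out (column 1 already has a 6).
r8c6 is out (column 6 already has a 6).
r8c7 is out (column 7 already has a 6).
So the only cell in row 8 that can hold 6 is r8c4.
Therefore r8c4 = 6.

6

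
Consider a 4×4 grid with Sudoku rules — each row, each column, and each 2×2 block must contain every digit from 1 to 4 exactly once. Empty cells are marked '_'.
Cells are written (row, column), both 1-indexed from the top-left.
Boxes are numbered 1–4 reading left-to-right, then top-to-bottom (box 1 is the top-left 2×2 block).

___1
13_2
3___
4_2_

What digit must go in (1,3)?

Cell (1,3) itself could take any of {3, 4} by direct elimination.
Consider where 3 can go in column 3.
(2,3) is out (row 2 already has a 3).
(3,3) is out (row 3 already has a 3).
So the only cell in column 3 that can hold 3 is (1,3).
Therefore (1,3) = 3.

3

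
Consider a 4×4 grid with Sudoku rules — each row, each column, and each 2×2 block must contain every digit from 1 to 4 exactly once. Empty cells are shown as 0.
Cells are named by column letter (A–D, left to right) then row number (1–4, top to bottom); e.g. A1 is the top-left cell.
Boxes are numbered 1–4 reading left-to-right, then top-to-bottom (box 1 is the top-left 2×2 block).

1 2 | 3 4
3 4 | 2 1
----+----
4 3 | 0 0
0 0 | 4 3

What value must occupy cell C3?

1

Row 3 already contains {3, 4}.
Column C already contains {2, 3, 4}.
Its 2×2 block (box 4) already contains {3, 4}.
The only value from 1–4 not eliminated is 1, so C3 = 1.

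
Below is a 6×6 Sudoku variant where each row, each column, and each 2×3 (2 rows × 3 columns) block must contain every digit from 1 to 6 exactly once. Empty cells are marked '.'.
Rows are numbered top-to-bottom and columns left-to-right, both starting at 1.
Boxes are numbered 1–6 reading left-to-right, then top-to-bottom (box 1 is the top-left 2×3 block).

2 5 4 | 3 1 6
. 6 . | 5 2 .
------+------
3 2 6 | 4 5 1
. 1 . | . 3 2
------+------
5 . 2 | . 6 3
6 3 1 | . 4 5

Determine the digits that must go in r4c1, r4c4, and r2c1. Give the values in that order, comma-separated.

For r4c1:
  Row 4 already contains {1, 2, 3}.
  Column 1 already contains {2, 3, 5, 6}.
  Its 2×3 block (box 3) already contains {1, 2, 3, 6}.
  The only value from 1–6 not eliminated is 4, so r4c1 = 4.
For r4c4:
  Row 4 already contains {1, 2, 3}.
  Column 4 already contains {3, 4, 5}.
  Its 2×3 block (box 4) already contains {1, 2, 3, 4, 5}.
  The only value from 1–6 not eliminated is 6, so r4c4 = 6.
For r2c1:
  Row 2 already contains {2, 5, 6}.
  Column 1 already contains {2, 3, 5, 6}.
  Its 2×3 block (box 1) already contains {2, 4, 5, 6}.
  The only value from 1–6 not eliminated is 1, so r2c1 = 1.

4,6,1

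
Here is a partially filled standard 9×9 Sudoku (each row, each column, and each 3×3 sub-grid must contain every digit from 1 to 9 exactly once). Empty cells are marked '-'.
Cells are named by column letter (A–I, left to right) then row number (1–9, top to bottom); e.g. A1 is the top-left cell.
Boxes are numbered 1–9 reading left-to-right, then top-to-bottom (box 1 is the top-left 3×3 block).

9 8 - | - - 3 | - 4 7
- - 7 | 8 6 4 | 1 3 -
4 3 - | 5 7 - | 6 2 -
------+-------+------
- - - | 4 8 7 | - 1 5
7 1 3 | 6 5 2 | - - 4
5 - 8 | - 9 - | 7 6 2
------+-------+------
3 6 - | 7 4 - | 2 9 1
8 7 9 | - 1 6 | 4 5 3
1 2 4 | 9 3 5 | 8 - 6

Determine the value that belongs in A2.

2

Row 2 already contains {1, 3, 4, 6, 7, 8}.
Column A already contains {1, 3, 4, 5, 7, 8, 9}.
Its 3×3 block (box 1) already contains {3, 4, 7, 8, 9}.
The only value from 1–9 not eliminated is 2, so A2 = 2.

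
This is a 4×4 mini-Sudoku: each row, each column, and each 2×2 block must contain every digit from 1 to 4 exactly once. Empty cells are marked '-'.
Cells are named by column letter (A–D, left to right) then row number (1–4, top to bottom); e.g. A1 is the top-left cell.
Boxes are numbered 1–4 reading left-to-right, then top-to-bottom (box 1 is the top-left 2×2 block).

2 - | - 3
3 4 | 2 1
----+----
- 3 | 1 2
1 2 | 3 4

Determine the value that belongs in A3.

Row 3 already contains {1, 2, 3}.
Column A already contains {1, 2, 3}.
Its 2×2 block (box 3) already contains {1, 2, 3}.
The only value from 1–4 not eliminated is 4, so A3 = 4.

4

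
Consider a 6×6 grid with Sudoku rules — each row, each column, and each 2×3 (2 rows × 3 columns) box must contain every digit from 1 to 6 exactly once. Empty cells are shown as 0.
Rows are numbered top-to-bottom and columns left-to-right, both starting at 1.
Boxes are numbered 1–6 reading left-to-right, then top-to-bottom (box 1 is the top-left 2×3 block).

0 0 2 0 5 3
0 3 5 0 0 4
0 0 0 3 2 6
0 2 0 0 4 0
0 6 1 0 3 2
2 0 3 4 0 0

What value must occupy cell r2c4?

Cell r2c4 itself could take any of {1, 2, 6} by direct elimination.
Consider where 2 can go in column 4.
r1c4 is out (row 1 already has a 2).
r4c4 is out (row 4 already has a 2).
r5c4 is out (row 5 already has a 2).
So the only cell in column 4 that can hold 2 is r2c4.
Therefore r2c4 = 2.

2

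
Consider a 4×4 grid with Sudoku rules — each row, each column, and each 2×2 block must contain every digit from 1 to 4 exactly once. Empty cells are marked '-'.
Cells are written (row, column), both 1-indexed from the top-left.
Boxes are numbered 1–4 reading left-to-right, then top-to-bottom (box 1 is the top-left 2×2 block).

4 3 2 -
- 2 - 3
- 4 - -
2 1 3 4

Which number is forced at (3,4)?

Cell (3,4) itself could take any of {1, 2} by direct elimination.
Consider where 2 can go in box 4.
(3,3) is out (column 3 already has a 2).
So the only cell in box 4 that can hold 2 is (3,4).
Therefore (3,4) = 2.

2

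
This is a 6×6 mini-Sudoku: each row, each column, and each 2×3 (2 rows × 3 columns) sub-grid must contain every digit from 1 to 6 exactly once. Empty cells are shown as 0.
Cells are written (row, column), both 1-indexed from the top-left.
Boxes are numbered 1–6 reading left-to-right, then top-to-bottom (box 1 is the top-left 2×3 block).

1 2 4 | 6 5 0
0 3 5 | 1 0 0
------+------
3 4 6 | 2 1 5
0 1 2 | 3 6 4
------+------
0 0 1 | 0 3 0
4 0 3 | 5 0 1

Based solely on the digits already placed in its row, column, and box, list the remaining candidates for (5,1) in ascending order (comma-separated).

2,5,6

Row 5 already contains {1, 3}.
Column 1 already contains {1, 3, 4}.
Its 2×3 block (box 5) already contains {1, 3, 4}.
Removing those from 1–6 leaves {2, 5, 6} as the candidates for (5,1).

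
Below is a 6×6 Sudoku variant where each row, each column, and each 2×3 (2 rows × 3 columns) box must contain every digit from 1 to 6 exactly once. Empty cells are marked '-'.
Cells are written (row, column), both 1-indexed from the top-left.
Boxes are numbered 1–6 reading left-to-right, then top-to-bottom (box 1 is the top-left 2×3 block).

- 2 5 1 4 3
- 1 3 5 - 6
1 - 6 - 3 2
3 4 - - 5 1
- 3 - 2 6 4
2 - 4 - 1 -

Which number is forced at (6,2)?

Cell (6,2) itself could take any of {5, 6} by direct elimination.
Consider where 6 can go in box 5.
(5,1) is out (row 5 already has a 6).
(5,3) is out (row 5 already has a 6).
So the only cell in box 5 that can hold 6 is (6,2).
Therefore (6,2) = 6.

6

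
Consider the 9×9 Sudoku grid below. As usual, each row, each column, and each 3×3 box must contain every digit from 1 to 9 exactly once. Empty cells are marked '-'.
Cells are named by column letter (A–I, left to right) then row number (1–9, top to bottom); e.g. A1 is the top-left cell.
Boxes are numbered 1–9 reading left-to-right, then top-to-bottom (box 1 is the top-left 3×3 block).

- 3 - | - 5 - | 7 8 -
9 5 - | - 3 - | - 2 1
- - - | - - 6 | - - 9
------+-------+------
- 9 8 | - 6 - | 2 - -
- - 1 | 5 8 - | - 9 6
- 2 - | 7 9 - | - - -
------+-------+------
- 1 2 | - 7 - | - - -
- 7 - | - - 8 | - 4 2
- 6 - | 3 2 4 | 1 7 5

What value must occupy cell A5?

Cell A5 itself could take any of {3, 4, 7} by direct elimination.
Consider where 7 can go in row 5.
B5 is out (column B already has a 7).
F5 is out (box 5 already has a 7).
G5 is out (column G already has a 7).
So the only cell in row 5 that can hold 7 is A5.
Therefore A5 = 7.

7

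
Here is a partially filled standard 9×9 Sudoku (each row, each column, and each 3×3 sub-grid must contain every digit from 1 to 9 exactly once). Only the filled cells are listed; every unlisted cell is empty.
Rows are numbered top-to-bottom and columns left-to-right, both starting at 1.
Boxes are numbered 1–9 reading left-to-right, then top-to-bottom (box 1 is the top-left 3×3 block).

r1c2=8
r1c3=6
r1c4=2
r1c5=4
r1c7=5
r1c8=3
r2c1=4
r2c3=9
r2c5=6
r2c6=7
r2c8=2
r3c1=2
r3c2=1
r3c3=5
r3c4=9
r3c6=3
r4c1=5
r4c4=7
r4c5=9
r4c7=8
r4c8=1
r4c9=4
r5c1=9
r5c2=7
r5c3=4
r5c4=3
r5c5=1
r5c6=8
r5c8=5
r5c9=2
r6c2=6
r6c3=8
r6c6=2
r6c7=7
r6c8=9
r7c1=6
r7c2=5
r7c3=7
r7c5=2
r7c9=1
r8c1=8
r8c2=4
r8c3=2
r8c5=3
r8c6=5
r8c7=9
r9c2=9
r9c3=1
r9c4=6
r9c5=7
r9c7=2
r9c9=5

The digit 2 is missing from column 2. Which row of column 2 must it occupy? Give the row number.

4

Consider where 2 can go in column 2.
r2c2 is out (row 2 already has a 2).
So the only cell in column 2 that can hold 2 is r4c2.
That is row 4.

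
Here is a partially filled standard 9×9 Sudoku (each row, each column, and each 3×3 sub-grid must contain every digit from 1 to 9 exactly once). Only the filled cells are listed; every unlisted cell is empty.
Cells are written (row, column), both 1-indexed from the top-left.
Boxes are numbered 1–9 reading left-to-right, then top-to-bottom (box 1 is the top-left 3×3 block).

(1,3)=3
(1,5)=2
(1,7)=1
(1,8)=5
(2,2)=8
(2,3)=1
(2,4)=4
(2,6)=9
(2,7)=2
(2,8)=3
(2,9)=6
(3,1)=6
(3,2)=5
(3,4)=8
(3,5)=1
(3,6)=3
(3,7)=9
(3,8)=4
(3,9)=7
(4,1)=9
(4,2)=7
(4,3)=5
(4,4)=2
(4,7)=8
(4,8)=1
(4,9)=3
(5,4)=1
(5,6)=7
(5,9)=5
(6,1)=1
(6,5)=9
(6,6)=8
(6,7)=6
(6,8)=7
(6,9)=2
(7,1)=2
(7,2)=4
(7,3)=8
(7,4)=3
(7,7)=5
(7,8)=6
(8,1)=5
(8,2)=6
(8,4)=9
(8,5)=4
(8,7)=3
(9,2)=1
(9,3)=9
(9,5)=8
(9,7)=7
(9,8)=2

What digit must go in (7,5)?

Row 7 already contains {2, 3, 4, 5, 6, 8}.
Column 5 already contains {1, 2, 4, 8, 9}.
Its 3×3 block (box 8) already contains {3, 4, 8, 9}.
The only value from 1–9 not eliminated is 7, so (7,5) = 7.

7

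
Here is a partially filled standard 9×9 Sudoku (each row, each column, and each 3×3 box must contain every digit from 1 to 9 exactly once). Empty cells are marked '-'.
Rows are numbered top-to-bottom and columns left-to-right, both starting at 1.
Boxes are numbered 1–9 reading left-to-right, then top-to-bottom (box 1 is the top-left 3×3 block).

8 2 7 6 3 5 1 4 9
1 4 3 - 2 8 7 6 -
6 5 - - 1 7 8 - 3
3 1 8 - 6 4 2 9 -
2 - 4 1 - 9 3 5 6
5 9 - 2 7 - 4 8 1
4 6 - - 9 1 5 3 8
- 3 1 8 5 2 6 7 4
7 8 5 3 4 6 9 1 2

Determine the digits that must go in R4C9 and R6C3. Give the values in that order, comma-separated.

For R4C9:
  Row 4 already contains {1, 2, 3, 4, 6, 8, 9}.
  Column 9 already contains {1, 2, 3, 4, 6, 8, 9}.
  Its 3×3 block (box 6) already contains {1, 2, 3, 4, 5, 6, 8, 9}.
  The only value from 1–9 not eliminated is 7, so R4C9 = 7.
For R6C3:
  Row 6 already contains {1, 2, 4, 5, 7, 8, 9}.
  Column 3 already contains {1, 3, 4, 5, 7, 8}.
  Its 3×3 block (box 4) already contains {1, 2, 3, 4, 5, 8, 9}.
  The only value from 1–9 not eliminated is 6, so R6C3 = 6.

7,6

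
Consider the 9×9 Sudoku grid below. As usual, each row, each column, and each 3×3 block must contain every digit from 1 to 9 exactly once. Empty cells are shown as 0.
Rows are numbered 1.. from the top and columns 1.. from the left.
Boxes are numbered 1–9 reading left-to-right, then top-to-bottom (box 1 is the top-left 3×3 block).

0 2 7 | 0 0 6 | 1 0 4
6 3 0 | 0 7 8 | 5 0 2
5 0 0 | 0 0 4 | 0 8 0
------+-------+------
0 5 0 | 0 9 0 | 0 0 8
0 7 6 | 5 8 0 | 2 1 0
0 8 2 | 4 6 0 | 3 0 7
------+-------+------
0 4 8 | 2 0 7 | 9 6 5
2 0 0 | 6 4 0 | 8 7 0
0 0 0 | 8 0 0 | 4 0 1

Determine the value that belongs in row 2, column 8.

Row 2 already contains {2, 3, 5, 6, 7, 8}.
Column 8 already contains {1, 6, 7, 8}.
Its 3×3 block (box 3) already contains {1, 2, 4, 5, 8}.
The only value from 1–9 not eliminated is 9, so row 2, column 8 = 9.

9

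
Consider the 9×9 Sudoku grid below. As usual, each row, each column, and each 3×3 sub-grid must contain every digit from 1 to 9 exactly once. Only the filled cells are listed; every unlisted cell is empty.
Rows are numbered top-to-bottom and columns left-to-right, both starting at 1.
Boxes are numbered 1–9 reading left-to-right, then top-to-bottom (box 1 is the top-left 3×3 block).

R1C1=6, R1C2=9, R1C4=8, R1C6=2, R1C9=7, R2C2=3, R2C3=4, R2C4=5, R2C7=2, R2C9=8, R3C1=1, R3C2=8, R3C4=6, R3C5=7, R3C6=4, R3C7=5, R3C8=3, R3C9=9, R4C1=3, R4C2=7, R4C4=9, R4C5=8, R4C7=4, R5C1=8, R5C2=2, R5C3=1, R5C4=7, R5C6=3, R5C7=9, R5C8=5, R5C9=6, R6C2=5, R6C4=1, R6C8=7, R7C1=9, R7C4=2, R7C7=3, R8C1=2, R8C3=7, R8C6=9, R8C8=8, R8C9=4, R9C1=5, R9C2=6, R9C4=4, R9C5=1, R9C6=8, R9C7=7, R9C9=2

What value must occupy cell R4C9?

1

Row 4 already contains {3, 4, 7, 8, 9}.
Column 9 already contains {2, 4, 6, 7, 8, 9}.
Its 3×3 block (box 6) already contains {4, 5, 6, 7, 9}.
The only value from 1–9 not eliminated is 1, so R4C9 = 1.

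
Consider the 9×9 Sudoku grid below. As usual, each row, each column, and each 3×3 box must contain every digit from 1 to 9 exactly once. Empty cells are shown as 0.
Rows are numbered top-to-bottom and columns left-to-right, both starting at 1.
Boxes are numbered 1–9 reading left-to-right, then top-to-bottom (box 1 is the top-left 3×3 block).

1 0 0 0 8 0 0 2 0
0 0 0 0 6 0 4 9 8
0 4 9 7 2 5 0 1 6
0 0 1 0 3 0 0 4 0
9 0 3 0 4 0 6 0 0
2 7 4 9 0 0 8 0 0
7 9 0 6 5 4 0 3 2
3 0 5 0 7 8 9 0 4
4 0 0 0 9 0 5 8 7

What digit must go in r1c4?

4

Cell r1c4 itself could take any of {3, 4} by direct elimination.
Consider where 4 can go in column 4.
r2c4 is out (row 2 already has a 4).
r4c4 is out (row 4 already has a 4).
r5c4 is out (row 5 already has a 4).
r8c4 is out (row 8 already has a 4).
r9c4 is out (row 9 already has a 4).
So the only cell in column 4 that can hold 4 is r1c4.
Therefore r1c4 = 4.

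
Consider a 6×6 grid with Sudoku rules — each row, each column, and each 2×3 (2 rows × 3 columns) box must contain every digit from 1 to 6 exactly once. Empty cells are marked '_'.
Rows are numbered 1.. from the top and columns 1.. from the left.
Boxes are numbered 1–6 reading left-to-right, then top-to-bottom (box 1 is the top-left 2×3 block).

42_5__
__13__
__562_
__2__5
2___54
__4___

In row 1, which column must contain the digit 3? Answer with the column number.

3

Consider where 3 can go in row 1.
row 1, column 5 is out (box 2 already has a 3).
row 1, column 6 is out (box 2 already has a 3).
So the only cell in row 1 that can hold 3 is row 1, column 3.
That is column 3.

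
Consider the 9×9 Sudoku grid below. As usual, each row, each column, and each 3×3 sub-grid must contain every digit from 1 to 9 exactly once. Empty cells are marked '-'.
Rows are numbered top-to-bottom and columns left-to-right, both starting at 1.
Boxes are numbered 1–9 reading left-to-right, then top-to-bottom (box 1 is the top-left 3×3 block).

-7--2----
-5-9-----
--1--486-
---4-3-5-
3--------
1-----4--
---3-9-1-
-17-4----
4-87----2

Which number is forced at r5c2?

Cell r5c2 itself could take any of {2, 4, 6, 8, 9} by direct elimination.
Consider where 4 can go in column 2.
r3c2 is out (row 3 already has a 4).
r4c2 is out (row 4 already has a 4).
r6c2 is out (row 6 already has a 4).
r7c2 is out (box 7 already has a 4).
r9c2 is out (row 9 already has a 4).
So the only cell in column 2 that can hold 4 is r5c2.
Therefore r5c2 = 4.

4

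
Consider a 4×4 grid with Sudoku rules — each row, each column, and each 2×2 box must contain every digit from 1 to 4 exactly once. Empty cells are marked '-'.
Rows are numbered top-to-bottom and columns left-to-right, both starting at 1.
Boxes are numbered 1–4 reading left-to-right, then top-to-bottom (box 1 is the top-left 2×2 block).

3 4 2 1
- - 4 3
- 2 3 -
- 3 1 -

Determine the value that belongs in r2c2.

Row 2 already contains {3, 4}.
Column 2 already contains {2, 3, 4}.
Its 2×2 block (box 1) already contains {3, 4}.
The only value from 1–4 not eliminated is 1, so r2c2 = 1.

1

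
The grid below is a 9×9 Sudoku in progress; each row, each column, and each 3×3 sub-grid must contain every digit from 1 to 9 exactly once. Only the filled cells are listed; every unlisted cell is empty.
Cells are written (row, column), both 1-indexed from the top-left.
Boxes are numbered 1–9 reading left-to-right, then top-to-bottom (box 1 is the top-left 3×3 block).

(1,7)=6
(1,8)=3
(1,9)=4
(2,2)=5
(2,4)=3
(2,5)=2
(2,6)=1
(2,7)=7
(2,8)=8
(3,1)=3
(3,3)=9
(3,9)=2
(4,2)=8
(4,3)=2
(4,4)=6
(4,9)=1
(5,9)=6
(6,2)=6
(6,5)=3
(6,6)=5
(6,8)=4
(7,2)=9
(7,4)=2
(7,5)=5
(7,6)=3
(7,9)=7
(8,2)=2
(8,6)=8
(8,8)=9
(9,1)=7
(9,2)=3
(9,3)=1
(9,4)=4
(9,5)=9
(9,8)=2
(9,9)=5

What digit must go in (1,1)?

2

Cell (1,1) itself could take any of {1, 2, 8} by direct elimination.
Consider where 2 can go in column 1.
(2,1) is out (row 2 already has a 2). (4,1) is out (row 4 already has a 2). (5,1) is out (box 4 already has a 2). (6,1) is out (box 4 already has a 2). The remaining empty cells in column 1 are similarly blocked.
So the only cell in column 1 that can hold 2 is (1,1).
Therefore (1,1) = 2.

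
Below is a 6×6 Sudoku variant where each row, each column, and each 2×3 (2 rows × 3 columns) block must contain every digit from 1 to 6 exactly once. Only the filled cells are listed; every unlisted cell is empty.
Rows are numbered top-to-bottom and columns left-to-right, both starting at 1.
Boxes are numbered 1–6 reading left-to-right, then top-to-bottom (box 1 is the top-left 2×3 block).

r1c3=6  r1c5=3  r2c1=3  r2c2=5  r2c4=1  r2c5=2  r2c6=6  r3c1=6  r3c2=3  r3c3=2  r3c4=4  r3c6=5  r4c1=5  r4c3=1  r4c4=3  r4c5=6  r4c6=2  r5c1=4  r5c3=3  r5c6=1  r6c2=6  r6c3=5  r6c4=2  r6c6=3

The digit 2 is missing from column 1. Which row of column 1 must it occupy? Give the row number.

1

Consider where 2 can go in column 1.
r6c1 is out (row 6 already has a 2).
So the only cell in column 1 that can hold 2 is r1c1.
That is row 1.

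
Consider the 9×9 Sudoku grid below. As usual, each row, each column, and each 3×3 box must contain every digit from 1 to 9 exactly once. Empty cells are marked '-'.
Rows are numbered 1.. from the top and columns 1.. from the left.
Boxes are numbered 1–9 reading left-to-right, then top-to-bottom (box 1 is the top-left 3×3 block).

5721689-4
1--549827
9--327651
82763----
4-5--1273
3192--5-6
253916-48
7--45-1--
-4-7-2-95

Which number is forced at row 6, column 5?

7

Cell row 6, column 5 itself could take any of {7, 8} by direct elimination.
Consider where 7 can go in column 5.
row 5, column 5 is out (row 5 already has a 7).
row 9, column 5 is out (row 9 already has a 7).
So the only cell in column 5 that can hold 7 is row 6, column 5.
Therefore row 6, column 5 = 7.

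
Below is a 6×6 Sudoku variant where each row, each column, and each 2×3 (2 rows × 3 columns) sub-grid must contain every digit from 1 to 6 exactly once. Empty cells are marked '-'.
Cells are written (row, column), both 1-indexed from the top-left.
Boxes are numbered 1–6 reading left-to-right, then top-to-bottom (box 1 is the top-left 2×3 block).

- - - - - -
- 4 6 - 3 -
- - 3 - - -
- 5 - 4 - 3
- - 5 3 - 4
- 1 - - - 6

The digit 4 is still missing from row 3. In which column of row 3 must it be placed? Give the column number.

Consider where 4 can go in row 3.
(3,2) is out (column 2 already has a 4).
(3,4) is out (column 4 already has a 4).
(3,5) is out (box 4 already has a 4).
(3,6) is out (column 6 already has a 4).
So the only cell in row 3 that can hold 4 is (3,1).
That is column 1.

1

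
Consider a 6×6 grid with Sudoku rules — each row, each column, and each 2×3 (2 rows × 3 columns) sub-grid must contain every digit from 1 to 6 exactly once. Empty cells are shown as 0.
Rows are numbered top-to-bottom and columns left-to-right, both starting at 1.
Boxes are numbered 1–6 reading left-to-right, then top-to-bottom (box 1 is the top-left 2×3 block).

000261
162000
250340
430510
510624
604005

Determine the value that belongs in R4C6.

Cell R4C6 itself could take any of {2, 6} by direct elimination.
Consider where 2 can go in box 4.
R3C6 is out (row 3 already has a 2).
So the only cell in box 4 that can hold 2 is R4C6.
Therefore R4C6 = 2.

2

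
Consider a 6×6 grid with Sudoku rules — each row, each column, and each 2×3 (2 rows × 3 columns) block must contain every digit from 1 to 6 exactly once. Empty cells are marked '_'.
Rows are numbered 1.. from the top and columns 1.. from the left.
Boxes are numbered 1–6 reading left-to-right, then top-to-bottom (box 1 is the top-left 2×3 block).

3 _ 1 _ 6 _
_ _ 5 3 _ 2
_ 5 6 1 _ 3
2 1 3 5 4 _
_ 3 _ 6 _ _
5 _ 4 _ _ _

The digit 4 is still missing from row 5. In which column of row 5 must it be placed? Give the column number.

Consider where 4 can go in row 5.
row 5, column 1 is out (box 5 already has a 4).
row 5, column 3 is out (column 3 already has a 4).
row 5, column 5 is out (column 5 already has a 4).
So the only cell in row 5 that can hold 4 is row 5, column 6.
That is column 6.

6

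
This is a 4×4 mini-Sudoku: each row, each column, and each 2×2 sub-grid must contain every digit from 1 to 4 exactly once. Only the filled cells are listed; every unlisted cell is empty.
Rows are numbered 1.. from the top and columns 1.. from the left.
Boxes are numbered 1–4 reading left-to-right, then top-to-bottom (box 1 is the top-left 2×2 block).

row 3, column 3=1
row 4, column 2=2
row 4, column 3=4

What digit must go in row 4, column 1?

Cell row 4, column 1 itself could take any of {1, 3} by direct elimination.
Consider where 1 can go in box 3.
row 3, column 1 is out (row 3 already has a 1).
row 3, column 2 is out (row 3 already has a 1).
So the only cell in box 3 that can hold 1 is row 4, column 1.
Therefore row 4, column 1 = 1.

1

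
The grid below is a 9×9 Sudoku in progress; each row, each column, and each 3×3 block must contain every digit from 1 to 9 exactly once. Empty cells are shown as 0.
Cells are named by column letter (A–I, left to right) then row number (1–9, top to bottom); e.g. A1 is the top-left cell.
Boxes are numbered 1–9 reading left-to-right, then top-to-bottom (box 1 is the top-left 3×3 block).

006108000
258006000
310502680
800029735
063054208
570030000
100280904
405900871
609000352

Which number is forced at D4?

6

Row 4 already contains {2, 3, 5, 7, 8, 9}.
Column D already contains {1, 2, 5, 9}.
Its 3×3 block (box 5) already contains {2, 3, 4, 5, 9}.
The only value from 1–9 not eliminated is 6, so D4 = 6.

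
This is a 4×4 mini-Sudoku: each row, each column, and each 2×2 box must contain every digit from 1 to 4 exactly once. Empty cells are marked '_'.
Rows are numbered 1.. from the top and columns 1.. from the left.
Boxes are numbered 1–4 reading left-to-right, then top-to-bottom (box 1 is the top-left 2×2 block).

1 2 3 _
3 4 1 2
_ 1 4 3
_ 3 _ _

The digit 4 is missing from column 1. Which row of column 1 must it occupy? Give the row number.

Consider where 4 can go in column 1.
row 3, column 1 is out (row 3 already has a 4).
So the only cell in column 1 that can hold 4 is row 4, column 1.
That is row 4.

4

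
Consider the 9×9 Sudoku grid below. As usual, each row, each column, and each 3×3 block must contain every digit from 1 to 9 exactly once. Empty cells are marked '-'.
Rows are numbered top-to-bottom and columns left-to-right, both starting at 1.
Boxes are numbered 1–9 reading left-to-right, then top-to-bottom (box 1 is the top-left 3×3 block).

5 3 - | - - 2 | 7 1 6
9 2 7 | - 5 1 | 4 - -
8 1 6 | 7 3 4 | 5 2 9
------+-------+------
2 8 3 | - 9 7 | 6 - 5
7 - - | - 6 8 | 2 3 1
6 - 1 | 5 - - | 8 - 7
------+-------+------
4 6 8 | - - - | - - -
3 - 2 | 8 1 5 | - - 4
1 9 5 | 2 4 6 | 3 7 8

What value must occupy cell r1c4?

Row 1 already contains {1, 2, 3, 5, 6, 7}.
Column 4 already contains {2, 5, 7, 8}.
Its 3×3 block (box 2) already contains {1, 2, 3, 4, 5, 7}.
The only value from 1–9 not eliminated is 9, so r1c4 = 9.

9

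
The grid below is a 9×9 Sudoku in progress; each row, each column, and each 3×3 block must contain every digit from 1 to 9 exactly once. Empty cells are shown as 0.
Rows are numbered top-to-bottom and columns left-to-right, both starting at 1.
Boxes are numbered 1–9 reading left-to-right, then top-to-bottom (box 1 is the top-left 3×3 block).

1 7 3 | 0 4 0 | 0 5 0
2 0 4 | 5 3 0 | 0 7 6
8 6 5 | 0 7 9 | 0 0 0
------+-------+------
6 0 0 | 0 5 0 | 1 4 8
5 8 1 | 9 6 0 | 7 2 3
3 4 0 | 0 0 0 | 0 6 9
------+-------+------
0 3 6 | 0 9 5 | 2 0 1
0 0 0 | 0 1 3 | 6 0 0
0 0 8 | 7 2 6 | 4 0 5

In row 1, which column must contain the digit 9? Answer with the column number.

Consider where 9 can go in row 1.
R1C4 is out (column 4 already has a 9).
R1C6 is out (column 6 already has a 9).
R1C9 is out (column 9 already has a 9).
So the only cell in row 1 that can hold 9 is R1C7.
That is column 7.

7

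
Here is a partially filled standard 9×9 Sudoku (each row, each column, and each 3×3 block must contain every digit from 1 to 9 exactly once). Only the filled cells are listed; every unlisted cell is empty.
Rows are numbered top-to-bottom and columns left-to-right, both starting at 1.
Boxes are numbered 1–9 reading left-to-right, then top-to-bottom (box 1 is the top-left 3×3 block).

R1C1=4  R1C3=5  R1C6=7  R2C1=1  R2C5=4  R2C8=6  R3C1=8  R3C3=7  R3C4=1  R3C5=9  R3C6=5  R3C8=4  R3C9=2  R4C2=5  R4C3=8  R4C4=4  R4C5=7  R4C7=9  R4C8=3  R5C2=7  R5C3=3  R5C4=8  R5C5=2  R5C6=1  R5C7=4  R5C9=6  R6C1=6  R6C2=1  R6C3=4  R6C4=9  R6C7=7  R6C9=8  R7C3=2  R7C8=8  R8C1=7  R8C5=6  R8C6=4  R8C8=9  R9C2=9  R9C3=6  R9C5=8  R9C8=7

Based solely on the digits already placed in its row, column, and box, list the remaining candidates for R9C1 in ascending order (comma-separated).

3,5

Row 9 already contains {6, 7, 8, 9}.
Column 1 already contains {1, 4, 6, 7, 8}.
Its 3×3 block (box 7) already contains {2, 6, 7, 9}.
Removing those from 1–9 leaves {3, 5} as the candidates for R9C1.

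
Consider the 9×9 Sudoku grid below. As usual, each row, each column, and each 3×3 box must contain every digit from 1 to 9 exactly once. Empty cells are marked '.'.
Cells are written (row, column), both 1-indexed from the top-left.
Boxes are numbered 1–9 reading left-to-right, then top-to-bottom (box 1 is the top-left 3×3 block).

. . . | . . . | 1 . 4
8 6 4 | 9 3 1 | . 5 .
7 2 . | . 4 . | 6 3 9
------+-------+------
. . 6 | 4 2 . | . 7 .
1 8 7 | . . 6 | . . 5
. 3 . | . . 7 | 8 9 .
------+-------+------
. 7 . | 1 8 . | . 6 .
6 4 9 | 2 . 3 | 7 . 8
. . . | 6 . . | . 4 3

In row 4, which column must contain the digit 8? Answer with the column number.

6

Consider where 8 can go in row 4.
(4,1) is out (column 1 already has a 8).
(4,2) is out (column 2 already has a 8).
(4,7) is out (column 7 already has a 8).
(4,9) is out (column 9 already has a 8).
So the only cell in row 4 that can hold 8 is (4,6).
That is column 6.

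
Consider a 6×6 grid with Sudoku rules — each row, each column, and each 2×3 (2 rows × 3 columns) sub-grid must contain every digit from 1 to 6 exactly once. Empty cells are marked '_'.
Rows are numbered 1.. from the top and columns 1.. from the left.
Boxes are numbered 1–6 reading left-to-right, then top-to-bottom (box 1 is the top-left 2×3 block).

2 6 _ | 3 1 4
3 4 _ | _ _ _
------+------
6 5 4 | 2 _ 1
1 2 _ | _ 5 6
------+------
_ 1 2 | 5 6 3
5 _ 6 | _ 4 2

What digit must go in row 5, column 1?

4

Row 5 already contains {1, 2, 3, 5, 6}.
Column 1 already contains {1, 2, 3, 5, 6}.
Its 2×3 block (box 5) already contains {1, 2, 5, 6}.
The only value from 1–6 not eliminated is 4, so row 5, column 1 = 4.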